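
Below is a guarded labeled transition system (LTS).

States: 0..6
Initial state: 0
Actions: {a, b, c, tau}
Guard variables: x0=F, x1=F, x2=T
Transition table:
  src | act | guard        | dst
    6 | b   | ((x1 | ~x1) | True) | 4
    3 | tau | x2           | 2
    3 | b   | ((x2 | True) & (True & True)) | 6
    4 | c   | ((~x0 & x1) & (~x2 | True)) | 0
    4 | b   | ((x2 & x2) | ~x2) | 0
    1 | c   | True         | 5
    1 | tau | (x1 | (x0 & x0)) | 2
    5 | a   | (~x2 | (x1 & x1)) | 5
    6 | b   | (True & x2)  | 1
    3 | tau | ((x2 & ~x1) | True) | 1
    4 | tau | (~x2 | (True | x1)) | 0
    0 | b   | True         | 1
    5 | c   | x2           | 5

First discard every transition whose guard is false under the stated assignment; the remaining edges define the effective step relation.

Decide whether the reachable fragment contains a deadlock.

Answer: DEADLOCK-FREE

Analysis:
R = {0,1,5}
  0: b→1  [deg 1]
  1: c→5  [deg 1]
  5: c→5  [deg 1]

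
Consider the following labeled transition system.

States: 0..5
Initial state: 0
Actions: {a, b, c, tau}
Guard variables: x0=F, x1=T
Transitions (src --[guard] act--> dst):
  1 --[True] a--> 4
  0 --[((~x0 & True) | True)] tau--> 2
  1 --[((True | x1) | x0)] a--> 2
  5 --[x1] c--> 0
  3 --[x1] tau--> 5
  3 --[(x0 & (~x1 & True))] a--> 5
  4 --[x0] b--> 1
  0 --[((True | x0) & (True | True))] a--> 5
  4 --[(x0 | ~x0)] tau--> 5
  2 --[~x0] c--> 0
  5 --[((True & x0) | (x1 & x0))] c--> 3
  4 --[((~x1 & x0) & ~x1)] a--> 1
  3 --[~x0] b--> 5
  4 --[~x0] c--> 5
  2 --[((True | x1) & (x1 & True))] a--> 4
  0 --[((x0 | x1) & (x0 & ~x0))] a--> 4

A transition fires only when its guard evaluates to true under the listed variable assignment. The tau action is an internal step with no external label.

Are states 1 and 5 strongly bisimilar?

Answer: NOT BISIMILAR

Trace:
Refine partition for ~:
  round 0: {{0,1,2,3,4,5}}
  round 1: {{0},{1},{2},{3},{4},{5}}
stable after 2 split(s): 6 block(s)
1∈{1}, 5∈{5}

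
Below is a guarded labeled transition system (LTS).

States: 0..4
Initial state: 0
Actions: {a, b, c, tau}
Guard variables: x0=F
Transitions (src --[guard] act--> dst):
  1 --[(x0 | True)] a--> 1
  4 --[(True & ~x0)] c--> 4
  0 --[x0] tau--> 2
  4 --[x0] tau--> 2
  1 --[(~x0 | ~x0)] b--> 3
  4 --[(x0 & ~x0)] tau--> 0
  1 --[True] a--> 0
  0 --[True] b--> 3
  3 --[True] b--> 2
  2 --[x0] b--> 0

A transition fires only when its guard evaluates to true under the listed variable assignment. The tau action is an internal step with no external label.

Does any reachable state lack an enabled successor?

Reachable = {0,2,3}
  0: b→3  [1 out]
  2: ∅  [STUCK]
  3: b→2  [1 out]
trace reaching 2: b·b

Answer: DEADLOCK at state 2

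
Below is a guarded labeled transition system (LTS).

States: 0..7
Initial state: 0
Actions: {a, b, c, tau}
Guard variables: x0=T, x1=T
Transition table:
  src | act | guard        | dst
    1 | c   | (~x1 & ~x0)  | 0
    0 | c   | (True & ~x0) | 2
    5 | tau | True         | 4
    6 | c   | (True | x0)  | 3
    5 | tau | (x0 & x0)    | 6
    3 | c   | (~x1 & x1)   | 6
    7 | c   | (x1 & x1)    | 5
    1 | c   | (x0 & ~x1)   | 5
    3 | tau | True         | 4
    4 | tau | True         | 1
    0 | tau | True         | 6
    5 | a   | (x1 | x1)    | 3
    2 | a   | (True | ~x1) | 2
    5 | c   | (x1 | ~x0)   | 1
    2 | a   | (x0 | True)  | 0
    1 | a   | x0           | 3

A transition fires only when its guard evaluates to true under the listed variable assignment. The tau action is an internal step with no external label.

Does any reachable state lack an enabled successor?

Answer: DEADLOCK-FREE

Analysis:
Reach set: {0,1,3,4,6}
  0: tau→6  [1 out]
  1: a→3  [1 out]
  3: tau→4  [1 out]
  4: tau→1  [1 out]
  6: c→3  [1 out]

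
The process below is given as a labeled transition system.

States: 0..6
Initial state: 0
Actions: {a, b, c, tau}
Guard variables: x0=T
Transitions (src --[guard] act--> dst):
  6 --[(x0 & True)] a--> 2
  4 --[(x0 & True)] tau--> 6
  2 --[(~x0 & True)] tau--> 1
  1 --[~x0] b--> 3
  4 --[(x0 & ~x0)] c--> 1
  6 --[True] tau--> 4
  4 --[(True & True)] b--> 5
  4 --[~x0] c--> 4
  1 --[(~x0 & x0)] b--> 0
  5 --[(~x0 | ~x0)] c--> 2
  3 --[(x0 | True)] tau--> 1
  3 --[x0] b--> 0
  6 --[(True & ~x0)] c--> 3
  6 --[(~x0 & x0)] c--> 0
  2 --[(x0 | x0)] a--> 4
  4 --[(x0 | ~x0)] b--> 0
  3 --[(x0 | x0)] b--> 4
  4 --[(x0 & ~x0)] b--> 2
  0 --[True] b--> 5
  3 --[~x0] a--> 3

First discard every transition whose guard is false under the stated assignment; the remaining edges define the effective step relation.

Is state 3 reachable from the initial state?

Guard filter leaves 10 enabled edge(s).
depth 0: {0}
depth 1: {5}  now seen {0,5}
Reach set: {0,5}

Answer: UNREACHABLE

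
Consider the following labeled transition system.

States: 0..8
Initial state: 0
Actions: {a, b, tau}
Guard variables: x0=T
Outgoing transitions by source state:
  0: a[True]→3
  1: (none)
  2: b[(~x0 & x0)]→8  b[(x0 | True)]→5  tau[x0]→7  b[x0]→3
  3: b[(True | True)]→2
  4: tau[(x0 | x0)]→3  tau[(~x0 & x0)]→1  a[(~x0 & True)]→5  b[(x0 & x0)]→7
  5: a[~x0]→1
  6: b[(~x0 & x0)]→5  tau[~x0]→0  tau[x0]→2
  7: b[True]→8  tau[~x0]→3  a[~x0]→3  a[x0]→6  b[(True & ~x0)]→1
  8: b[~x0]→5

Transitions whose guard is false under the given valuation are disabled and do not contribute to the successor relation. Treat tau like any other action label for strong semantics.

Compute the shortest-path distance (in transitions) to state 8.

Answer: 4

Analysis:
BFS to 8:
  depth 0: {0}
  depth 1: {3}
  depth 2: {2}
  depth 3: {5,7}
  depth 4: {6,8}
depth(8)=4, e.g. a·b·tau·b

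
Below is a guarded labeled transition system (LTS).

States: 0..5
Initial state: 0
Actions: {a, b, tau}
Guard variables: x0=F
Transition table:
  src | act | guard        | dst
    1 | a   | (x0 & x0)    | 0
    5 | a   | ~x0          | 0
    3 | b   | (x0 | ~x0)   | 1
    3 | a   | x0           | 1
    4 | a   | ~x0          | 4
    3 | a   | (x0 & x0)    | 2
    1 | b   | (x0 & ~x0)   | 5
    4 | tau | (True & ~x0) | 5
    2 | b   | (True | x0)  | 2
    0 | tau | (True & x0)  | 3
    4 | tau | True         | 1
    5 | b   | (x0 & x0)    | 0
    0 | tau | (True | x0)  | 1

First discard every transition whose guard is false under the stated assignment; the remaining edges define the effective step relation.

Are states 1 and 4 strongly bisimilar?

Answer: NOT BISIMILAR

Analysis:
Compute ~ classes (split until stable):
  P[0] = {{0,1,2,3,4,5}}
  P[1] = {{0},{1},{2,3},{4},{5}}
  P[2] = {{0},{1},{2},{3},{4},{5}}
stable after 3 split(s): 6 block(s)
1∈{1}, 4∈{4}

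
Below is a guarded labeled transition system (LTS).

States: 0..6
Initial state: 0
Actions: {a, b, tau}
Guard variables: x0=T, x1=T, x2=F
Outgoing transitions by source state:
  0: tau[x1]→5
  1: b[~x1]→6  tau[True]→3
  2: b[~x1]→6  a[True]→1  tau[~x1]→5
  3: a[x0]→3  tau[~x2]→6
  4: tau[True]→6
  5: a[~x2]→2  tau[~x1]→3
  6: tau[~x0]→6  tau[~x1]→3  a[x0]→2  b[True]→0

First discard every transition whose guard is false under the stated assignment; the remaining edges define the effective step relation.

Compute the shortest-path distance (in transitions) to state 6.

Answer: 5

Analysis:
Layered search for 6:
  depth 0: {0}
  depth 1: {5}
  depth 2: {2}
  depth 3: {1}
  depth 4: {3}
  depth 5: {6}
first hit 6 at d=5 via tau·a·a·tau·tau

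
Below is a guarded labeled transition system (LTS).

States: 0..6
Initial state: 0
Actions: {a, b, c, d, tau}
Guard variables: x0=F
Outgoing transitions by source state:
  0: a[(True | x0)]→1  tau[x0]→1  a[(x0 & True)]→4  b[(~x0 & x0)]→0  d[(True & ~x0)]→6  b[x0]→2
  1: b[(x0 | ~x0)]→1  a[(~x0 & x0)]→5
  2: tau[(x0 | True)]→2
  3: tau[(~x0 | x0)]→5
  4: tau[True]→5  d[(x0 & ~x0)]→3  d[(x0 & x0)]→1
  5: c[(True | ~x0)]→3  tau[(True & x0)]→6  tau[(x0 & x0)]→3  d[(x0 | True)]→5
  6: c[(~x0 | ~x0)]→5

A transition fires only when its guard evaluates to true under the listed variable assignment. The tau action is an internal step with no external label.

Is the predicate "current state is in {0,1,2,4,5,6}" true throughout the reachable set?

Inv-set: {0,1,2,4,5,6}
Reachable = {0,1,3,5,6}
  0: ok
  1: ok
  3: ✗ unsafe
  5: ok
  6: ok
witness against invariant: d·c·c → 3

Answer: INVARIANT VIOLATED at state 3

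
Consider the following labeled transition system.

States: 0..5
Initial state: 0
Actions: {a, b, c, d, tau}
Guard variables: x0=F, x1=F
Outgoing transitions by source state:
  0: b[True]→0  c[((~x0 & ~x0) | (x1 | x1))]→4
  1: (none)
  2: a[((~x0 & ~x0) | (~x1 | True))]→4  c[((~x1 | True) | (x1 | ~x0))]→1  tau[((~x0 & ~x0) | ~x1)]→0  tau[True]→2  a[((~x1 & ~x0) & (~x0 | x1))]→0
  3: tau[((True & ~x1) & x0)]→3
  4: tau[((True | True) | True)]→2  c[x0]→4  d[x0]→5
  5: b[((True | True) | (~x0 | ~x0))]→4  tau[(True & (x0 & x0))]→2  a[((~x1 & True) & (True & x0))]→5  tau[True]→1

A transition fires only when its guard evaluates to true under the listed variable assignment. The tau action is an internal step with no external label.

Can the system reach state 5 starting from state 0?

After dropping false guards: 10 live edges.
Layer 0: {0}
Layer 1: {4}  cumulative {0,4}
Layer 2: {2}  cumulative {0,2,4}
Layer 3: {1}  cumulative {0,1,2,4}
Reachable = {0,1,2,4}

Answer: UNREACHABLE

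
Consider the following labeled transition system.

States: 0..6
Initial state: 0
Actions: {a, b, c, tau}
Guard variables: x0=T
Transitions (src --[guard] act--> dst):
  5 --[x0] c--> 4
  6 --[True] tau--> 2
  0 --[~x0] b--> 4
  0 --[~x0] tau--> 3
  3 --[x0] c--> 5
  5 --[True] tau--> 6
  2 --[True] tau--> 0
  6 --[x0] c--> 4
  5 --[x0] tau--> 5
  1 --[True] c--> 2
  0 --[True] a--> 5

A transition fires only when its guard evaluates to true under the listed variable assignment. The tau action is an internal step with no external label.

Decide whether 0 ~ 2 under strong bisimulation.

Refine partition for ~:
  π0 = {{0,1,2,3,4,5,6}}
  π1 = {{0},{1,3},{2},{4},{5,6}}
  π2 = {{0},{1},{2},{3},{4},{5},{6}}
7 equivalence class(es) (converged in 3)
class of 0: {0}; class of 2: {2}

Answer: NOT BISIMILAR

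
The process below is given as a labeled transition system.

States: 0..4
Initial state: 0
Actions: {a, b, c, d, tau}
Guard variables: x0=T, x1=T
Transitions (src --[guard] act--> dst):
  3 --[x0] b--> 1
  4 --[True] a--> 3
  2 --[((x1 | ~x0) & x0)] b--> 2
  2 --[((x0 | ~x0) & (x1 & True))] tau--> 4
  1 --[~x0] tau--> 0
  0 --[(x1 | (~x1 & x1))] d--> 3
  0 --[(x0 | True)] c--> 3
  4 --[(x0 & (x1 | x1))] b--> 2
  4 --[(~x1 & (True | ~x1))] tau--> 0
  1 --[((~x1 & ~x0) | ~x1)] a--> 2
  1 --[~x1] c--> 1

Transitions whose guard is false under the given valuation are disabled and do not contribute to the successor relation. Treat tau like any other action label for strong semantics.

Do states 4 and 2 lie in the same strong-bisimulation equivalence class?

Refine partition for ~:
  P[0] = {{0,1,2,3,4}}
  P[1] = {{0},{1},{2},{3},{4}}
5 equivalence class(es) (converged in 2)
4∈{4}, 2∈{2}

Answer: NOT BISIMILAR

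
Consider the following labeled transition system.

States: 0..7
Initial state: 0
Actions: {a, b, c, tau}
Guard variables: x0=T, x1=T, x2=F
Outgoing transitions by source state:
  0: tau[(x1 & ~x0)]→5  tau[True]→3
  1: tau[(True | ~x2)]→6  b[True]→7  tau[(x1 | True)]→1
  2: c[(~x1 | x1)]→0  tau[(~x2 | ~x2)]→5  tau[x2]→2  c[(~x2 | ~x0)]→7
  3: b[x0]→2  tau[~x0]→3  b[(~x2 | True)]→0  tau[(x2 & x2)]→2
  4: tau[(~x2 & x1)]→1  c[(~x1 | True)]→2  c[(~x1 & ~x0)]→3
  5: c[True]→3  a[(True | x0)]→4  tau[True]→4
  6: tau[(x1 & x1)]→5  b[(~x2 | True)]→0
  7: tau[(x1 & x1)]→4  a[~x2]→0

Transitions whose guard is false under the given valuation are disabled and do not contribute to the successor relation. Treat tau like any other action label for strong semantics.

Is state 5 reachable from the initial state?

Answer: REACHABLE

Working:
After dropping false guards: 18 live edges.
L0 = {0}
L1 = {3}  cumulative {0,3}
L2 = {2}  cumulative {0,2,3}
L3 = {5,7}  cumulative {0,2,3,5,7}
L4 = {4}  cumulative {0,2,3,4,5,7}
L5 = {1}  cumulative {0,1,2,3,4,5,7}
L6 = {6}  cumulative {0,1,2,3,4,5,6,7}
Reachable = {0,1,2,3,4,5,6,7}
trace reaching 5: tau·b·tau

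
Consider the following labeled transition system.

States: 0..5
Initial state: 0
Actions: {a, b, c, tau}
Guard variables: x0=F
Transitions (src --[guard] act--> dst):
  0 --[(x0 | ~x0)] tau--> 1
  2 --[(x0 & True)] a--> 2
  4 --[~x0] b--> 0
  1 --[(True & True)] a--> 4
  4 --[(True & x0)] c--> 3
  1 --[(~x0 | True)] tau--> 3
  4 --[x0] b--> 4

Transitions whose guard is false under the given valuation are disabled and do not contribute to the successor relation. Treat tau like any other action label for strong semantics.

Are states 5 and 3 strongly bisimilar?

Answer: BISIMILAR

Analysis:
Bisimulation quotient by refinement:
  P[0] = {{0,1,2,3,4,5}}
  P[1] = {{0},{1},{2,3,5},{4}}
4 equivalence class(es) (converged in 2)
class of 5: {2,3,5}; class of 3: {2,3,5}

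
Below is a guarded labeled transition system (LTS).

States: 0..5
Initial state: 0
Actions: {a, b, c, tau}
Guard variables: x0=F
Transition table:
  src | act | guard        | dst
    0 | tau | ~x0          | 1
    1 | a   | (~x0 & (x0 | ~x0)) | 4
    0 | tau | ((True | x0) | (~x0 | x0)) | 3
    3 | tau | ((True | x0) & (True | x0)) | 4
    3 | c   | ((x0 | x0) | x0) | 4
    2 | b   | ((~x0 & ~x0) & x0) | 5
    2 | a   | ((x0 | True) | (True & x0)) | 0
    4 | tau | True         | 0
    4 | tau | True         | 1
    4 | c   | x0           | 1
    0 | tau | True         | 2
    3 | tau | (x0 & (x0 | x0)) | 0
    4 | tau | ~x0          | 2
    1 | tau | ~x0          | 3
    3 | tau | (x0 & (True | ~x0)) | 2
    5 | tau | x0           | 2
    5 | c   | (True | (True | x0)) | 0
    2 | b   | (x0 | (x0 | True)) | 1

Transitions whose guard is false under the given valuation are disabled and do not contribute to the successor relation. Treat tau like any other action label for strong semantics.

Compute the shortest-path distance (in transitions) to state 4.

BFS to 4:
  L0 = {0}
  L1 = {1,2,3}
  L2 = {4}
depth(4)=2, e.g. tau·a

Answer: 2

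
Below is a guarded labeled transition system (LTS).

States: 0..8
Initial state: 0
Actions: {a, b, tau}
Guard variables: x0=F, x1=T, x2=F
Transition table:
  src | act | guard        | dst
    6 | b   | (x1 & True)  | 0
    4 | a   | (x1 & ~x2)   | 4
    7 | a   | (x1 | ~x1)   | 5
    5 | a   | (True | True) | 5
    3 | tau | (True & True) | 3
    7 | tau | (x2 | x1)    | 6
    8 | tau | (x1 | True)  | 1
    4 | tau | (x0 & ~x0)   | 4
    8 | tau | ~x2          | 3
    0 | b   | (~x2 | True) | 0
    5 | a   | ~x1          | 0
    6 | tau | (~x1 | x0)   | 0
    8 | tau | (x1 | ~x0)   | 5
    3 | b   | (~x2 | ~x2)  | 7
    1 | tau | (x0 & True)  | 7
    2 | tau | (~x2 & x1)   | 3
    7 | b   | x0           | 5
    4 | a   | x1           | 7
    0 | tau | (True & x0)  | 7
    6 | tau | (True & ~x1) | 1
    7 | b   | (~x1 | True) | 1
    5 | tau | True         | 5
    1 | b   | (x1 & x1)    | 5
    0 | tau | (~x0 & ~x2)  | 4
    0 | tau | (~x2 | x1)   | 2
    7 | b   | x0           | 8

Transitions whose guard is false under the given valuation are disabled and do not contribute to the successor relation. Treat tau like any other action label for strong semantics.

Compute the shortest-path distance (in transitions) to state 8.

Answer: UNREACHABLE

Trace:
Breadth-first toward 8:
  L0 = {0}
  L1 = {2,4}
  L2 = {3,7}
  L3 = {1,5,6}
8 never appears.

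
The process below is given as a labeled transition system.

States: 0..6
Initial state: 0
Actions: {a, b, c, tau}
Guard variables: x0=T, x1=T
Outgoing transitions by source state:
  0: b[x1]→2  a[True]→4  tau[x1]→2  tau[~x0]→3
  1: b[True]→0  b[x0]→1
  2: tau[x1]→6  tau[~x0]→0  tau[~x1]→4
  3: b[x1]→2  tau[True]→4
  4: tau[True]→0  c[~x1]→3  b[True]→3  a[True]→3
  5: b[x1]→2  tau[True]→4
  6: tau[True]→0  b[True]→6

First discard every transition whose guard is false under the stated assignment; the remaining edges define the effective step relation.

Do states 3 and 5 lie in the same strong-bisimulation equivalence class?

Refine partition for ~:
  π0 = {{0,1,2,3,4,5,6}}
  π1 = {{0,4},{1},{2},{3,5,6}}
  π2 = {{0},{1},{2},{3,5},{4},{6}}
6 equivalence class(es) (converged in 3)
[3]={3,5}  [5]={3,5}

Answer: BISIMILAR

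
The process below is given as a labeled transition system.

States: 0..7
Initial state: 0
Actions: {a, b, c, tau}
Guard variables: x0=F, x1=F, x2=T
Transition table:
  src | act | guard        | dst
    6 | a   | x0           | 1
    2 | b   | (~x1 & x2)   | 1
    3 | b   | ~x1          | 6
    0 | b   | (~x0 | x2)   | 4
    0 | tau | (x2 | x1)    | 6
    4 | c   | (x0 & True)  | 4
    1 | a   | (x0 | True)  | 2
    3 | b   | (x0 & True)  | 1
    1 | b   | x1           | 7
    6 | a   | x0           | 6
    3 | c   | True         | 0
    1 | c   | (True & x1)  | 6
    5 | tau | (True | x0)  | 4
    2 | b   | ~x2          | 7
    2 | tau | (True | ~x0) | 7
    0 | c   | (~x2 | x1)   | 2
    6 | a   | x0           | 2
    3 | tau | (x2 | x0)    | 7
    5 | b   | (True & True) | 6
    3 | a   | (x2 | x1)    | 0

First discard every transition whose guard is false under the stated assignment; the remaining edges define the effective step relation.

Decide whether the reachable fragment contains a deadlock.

Reachable = {0,4,6}
  0: b→4  tau→6  [2 exit(s)]
  4: ∅  [deadlock]
  6: ∅  [deadlock]
Path to 4: b

Answer: DEADLOCK at state 4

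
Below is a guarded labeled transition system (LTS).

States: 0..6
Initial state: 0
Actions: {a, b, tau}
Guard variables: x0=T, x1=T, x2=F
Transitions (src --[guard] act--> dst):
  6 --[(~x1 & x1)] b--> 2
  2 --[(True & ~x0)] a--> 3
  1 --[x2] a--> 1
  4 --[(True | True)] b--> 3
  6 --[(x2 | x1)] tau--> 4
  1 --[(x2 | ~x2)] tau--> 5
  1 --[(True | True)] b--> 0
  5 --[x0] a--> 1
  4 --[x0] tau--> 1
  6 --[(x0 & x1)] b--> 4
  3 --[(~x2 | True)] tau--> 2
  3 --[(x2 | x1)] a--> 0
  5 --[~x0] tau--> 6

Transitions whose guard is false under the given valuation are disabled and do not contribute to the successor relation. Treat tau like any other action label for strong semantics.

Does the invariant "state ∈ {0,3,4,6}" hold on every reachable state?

Inv-set: {0,3,4,6}
Reachable = {0}
  0: safe

Answer: INVARIANT HOLDS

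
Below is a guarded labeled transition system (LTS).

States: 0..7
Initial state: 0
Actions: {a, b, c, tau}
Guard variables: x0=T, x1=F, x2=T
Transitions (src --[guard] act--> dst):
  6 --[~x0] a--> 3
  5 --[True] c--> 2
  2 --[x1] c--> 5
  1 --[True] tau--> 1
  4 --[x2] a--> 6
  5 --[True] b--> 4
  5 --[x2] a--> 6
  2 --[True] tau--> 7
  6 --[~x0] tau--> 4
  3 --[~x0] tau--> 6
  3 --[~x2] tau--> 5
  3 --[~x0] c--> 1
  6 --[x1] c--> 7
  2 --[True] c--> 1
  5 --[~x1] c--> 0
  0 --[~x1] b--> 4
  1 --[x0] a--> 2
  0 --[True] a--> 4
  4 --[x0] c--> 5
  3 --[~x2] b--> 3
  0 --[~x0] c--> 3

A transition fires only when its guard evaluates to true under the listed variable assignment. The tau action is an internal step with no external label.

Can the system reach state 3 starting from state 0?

Answer: UNREACHABLE

Working:
12 transition(s) survive guard evaluation.
depth 0: {0}
depth 1: {4}  cumulative {0,4}
depth 2: {5,6}  cumulative {0,4,5,6}
depth 3: {2}  cumulative {0,2,4,5,6}
depth 4: {1,7}  cumulative {0,1,2,4,5,6,7}
R = {0,1,2,4,5,6,7}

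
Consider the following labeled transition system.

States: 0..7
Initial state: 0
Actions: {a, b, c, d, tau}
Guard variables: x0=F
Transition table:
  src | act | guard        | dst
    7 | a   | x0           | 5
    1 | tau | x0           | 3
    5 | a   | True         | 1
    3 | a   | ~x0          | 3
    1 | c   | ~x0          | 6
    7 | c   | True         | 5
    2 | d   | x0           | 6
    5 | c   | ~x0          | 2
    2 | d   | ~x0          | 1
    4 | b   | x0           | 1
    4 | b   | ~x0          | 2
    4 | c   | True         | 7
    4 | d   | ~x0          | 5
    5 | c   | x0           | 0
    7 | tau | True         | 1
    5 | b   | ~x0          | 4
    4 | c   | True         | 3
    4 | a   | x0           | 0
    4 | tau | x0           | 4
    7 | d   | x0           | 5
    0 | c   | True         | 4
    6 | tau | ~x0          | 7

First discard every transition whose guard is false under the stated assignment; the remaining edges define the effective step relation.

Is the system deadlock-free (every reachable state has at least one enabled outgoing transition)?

Answer: DEADLOCK-FREE

Analysis:
R = {0,1,2,3,4,5,6,7}
  0: c→4  [1 out]
  1: c→6  [1 out]
  2: d→1  [1 out]
  3: a→3  [1 out]
  4: b→2  c→3  c→7  d→5  [4 out]
  5: a→1  b→4  c→2  [3 out]
  6: tau→7  [1 out]
  7: c→5  tau→1  [2 out]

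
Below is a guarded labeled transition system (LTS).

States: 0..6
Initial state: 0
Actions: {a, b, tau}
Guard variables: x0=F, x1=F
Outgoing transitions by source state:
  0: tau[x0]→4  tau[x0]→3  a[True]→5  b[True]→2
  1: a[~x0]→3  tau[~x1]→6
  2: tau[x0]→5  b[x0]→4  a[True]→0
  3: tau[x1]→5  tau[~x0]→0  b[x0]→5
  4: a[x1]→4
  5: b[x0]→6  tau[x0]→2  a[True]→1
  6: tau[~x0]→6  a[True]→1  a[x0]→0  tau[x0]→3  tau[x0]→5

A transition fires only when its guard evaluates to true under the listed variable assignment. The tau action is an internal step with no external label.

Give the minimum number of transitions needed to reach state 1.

Answer: 2

Analysis:
Layered search for 1:
  depth 0: {0}
  depth 1: {2,5}
  depth 2: {1}
1 enters at depth 2; path a·a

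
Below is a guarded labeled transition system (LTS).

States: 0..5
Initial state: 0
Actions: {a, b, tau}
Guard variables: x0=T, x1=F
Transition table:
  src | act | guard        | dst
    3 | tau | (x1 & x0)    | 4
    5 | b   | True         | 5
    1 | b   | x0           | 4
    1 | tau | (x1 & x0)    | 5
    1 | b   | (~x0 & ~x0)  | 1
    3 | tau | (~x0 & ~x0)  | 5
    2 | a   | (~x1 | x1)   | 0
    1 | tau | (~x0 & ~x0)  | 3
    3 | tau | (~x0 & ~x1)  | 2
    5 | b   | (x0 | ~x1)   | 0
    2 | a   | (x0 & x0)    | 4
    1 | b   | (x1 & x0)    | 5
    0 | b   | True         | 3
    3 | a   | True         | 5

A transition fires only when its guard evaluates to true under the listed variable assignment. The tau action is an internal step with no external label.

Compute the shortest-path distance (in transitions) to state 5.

Breadth-first toward 5:
  Layer 0: {0}
  Layer 1: {3}
  Layer 2: {5}
5 enters at depth 2; path b·a

Answer: 2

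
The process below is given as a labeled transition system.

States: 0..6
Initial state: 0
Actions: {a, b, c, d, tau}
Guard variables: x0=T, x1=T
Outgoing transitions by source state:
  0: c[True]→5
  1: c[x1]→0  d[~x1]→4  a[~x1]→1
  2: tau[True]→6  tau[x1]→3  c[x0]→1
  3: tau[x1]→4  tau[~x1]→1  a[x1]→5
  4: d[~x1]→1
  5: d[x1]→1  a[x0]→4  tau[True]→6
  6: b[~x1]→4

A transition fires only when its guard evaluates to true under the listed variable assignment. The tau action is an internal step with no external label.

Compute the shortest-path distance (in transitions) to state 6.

Answer: 2

Working:
Breadth-first toward 6:
  L0 = {0}
  L1 = {5}
  L2 = {1,4,6}
6 enters at depth 2; path c·tau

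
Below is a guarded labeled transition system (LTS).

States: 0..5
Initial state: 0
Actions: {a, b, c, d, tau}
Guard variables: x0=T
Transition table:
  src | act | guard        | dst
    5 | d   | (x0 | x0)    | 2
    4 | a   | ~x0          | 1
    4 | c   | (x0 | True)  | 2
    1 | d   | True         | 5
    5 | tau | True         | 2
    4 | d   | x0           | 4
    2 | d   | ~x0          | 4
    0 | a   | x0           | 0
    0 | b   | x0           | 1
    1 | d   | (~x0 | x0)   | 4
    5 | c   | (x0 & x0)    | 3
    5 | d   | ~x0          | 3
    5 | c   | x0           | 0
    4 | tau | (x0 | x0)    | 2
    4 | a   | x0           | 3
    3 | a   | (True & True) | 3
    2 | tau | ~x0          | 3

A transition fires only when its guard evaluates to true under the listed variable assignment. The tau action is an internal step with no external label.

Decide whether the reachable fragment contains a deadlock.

Reach set: {0,1,2,3,4,5}
  0: a→0  b→1  [deg 2]
  1: d→4  d→5  [deg 2]
  2: ∅  [no exit]
  3: a→3  [deg 1]
  4: a→3  c→2  d→4  tau→2  [deg 4]
  5: c→0  c→3  d→2  tau→2  [deg 4]
witness 2: b·d·c

Answer: DEADLOCK at state 2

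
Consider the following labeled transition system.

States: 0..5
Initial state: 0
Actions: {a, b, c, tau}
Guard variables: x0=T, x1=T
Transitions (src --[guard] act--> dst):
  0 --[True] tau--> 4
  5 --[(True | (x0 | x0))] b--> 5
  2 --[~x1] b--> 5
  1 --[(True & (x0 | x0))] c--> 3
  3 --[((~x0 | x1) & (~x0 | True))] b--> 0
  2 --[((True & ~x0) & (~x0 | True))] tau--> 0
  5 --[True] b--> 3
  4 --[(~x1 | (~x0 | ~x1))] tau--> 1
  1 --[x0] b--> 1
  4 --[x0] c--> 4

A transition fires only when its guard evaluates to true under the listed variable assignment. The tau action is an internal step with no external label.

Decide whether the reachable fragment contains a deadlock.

Reachable = {0,4}
  0: tau→4  [1 exit(s)]
  4: c→4  [1 exit(s)]

Answer: DEADLOCK-FREE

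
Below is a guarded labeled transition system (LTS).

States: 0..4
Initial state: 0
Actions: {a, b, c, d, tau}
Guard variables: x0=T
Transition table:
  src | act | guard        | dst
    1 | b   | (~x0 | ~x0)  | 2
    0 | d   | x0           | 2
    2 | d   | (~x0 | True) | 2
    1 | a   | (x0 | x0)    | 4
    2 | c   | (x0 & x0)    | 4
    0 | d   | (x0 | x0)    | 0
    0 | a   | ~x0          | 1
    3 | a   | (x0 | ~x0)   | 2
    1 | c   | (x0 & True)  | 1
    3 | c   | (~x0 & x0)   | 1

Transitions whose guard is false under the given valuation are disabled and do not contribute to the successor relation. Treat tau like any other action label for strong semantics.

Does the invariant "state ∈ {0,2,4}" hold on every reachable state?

Answer: INVARIANT HOLDS

Analysis:
Safe = {0,2,4}
Reachable = {0,2,4}
  0: ✓
  2: ✓
  4: ✓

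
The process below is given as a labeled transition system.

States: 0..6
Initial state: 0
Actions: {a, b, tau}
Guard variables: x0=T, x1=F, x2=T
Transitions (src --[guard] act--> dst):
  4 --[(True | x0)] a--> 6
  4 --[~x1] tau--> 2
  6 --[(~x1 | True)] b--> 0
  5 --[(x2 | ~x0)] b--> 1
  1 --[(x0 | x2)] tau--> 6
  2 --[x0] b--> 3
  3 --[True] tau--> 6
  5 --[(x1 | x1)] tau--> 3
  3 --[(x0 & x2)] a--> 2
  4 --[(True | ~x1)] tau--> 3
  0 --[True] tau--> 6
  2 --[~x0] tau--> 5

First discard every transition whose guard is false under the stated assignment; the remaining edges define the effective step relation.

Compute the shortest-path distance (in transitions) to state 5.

Layered search for 5:
  L0 = {0}
  L1 = {6}
5 never appears.

Answer: UNREACHABLE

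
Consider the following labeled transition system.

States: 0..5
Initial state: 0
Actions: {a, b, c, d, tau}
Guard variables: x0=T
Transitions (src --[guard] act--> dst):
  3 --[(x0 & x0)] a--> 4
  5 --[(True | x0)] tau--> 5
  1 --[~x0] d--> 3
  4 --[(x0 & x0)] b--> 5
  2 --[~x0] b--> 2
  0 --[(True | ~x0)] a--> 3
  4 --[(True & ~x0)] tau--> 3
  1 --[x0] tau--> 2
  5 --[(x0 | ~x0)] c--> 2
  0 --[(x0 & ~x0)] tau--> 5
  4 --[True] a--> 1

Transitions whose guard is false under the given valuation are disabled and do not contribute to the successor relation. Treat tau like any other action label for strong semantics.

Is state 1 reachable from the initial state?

Guard filter leaves 7 enabled edge(s).
Layer 0: {0}
Layer 1: {3}  cumulative {0,3}
Layer 2: {4}  cumulative {0,3,4}
Layer 3: {1,5}  cumulative {0,1,3,4,5}
Layer 4: {2}  cumulative {0,1,2,3,4,5}
Reachable = {0,1,2,3,4,5}
trace reaching 1: a·a·a

Answer: REACHABLE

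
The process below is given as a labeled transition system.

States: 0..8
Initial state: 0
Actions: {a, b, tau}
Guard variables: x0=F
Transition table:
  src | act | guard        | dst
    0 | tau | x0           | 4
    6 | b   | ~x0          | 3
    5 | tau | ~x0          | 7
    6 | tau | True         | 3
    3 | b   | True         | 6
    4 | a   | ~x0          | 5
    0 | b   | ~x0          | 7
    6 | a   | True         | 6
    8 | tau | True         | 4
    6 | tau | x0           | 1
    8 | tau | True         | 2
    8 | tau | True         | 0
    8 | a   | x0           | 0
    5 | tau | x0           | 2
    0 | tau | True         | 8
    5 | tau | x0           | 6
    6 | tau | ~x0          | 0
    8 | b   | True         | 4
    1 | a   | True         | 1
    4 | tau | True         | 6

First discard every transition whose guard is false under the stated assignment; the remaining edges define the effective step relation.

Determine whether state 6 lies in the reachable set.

After dropping false guards: 15 live edges.
Layer 0: {0}
Layer 1: {7,8}  total {0,7,8}
Layer 2: {2,4}  total {0,2,4,7,8}
Layer 3: {5,6}  total {0,2,4,5,6,7,8}
Layer 4: {3}  total {0,2,3,4,5,6,7,8}
Reach set: {0,2,3,4,5,6,7,8}
witness 6: tau·tau·tau

Answer: REACHABLE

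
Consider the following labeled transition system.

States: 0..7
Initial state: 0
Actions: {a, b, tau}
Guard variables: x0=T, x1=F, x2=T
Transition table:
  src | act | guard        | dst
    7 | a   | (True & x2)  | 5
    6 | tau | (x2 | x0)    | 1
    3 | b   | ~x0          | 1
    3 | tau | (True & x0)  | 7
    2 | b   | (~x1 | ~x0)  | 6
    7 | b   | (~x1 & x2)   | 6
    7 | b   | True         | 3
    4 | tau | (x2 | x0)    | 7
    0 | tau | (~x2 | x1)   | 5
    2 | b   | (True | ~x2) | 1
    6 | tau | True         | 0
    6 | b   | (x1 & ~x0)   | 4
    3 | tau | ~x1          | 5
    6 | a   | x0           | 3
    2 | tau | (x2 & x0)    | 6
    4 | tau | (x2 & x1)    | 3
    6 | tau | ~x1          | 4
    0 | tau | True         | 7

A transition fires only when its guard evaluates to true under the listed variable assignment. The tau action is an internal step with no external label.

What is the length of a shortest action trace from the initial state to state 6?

Answer: 2

Working:
Layered search for 6:
  L0 = {0}
  L1 = {7}
  L2 = {3,5,6}
depth(6)=2, e.g. tau·b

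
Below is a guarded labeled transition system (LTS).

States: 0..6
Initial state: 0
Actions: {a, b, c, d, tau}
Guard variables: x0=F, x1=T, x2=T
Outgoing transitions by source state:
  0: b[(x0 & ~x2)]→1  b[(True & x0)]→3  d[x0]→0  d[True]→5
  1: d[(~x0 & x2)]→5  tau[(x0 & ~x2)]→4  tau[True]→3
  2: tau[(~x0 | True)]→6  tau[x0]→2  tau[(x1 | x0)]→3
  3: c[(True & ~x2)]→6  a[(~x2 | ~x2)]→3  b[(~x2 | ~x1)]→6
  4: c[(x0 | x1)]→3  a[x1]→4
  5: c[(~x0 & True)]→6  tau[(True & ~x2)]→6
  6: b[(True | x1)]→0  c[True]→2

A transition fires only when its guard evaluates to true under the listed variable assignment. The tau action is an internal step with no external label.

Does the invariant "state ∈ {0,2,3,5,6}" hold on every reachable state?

Answer: INVARIANT HOLDS

Trace:
Safe = {0,2,3,5,6}
Reachable = {0,2,3,5,6}
  0: ✓
  2: ✓
  3: ✓
  5: ✓
  6: ✓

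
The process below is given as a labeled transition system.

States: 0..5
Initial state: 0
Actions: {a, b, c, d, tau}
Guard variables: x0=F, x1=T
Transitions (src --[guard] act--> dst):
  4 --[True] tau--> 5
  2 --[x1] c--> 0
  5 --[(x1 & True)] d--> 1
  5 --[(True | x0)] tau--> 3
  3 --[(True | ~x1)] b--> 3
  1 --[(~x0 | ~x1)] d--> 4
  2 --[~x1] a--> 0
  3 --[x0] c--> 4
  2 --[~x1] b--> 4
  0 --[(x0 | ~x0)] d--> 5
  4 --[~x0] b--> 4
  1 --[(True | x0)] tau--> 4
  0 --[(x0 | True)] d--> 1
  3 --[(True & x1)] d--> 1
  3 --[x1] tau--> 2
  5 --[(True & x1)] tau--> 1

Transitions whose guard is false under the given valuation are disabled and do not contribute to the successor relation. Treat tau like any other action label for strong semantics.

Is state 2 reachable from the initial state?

Answer: REACHABLE

Analysis:
After dropping false guards: 13 live edges.
L0 = {0}
L1 = {1,5}  cumulative {0,1,5}
L2 = {3,4}  cumulative {0,1,3,4,5}
L3 = {2}  cumulative {0,1,2,3,4,5}
R = {0,1,2,3,4,5}
trace reaching 2: d·tau·tau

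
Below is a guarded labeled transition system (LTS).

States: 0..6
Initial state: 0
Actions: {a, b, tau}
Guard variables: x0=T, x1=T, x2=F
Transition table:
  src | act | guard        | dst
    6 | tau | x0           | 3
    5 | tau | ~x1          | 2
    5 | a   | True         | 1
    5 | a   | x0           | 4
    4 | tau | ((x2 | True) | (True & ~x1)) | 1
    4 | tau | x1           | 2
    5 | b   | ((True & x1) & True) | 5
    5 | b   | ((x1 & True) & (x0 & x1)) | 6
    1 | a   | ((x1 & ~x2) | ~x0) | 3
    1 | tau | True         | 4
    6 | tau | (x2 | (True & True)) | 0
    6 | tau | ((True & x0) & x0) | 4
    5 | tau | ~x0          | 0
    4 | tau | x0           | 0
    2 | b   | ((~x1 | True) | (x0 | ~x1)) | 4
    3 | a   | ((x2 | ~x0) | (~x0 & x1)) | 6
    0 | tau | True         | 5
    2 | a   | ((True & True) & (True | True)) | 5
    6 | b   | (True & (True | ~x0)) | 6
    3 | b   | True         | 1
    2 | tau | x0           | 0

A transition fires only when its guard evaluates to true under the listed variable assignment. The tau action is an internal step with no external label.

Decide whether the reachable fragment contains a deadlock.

Reach set: {0,1,2,3,4,5,6}
  0: tau→5  [1 exit(s)]
  1: a→3  tau→4  [2 exit(s)]
  2: a→5  b→4  tau→0  [3 exit(s)]
  3: b→1  [1 exit(s)]
  4: tau→0  tau→1  tau→2  [3 exit(s)]
  5: a→1  a→4  b→5  b→6  [4 exit(s)]
  6: b→6  tau→0  tau→3  tau→4  [4 exit(s)]

Answer: DEADLOCK-FREE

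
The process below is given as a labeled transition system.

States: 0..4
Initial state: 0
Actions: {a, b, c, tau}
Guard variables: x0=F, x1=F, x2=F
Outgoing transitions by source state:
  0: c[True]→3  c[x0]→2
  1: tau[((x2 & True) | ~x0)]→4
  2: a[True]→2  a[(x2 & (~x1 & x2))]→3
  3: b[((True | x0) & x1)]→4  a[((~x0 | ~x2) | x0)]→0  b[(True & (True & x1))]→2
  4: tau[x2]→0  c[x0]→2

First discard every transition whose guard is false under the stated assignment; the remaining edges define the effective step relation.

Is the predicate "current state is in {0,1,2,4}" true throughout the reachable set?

Allowed set {0,1,2,4}
R = {0,3}
  0: ok
  3: outside
witness against invariant: c → 3

Answer: INVARIANT VIOLATED at state 3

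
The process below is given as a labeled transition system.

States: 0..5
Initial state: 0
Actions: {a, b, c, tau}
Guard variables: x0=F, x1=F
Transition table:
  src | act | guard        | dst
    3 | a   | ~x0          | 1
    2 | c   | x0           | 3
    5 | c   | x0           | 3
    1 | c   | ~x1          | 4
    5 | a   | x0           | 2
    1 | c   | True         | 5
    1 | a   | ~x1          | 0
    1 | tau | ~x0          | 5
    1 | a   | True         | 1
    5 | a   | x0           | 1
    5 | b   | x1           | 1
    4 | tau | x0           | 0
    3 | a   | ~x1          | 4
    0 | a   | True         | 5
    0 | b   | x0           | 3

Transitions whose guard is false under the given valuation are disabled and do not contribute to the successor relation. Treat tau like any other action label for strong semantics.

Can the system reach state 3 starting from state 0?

Answer: UNREACHABLE

Trace:
8 transition(s) survive guard evaluation.
L0 = {0}
L1 = {5}  now seen {0,5}
R = {0,5}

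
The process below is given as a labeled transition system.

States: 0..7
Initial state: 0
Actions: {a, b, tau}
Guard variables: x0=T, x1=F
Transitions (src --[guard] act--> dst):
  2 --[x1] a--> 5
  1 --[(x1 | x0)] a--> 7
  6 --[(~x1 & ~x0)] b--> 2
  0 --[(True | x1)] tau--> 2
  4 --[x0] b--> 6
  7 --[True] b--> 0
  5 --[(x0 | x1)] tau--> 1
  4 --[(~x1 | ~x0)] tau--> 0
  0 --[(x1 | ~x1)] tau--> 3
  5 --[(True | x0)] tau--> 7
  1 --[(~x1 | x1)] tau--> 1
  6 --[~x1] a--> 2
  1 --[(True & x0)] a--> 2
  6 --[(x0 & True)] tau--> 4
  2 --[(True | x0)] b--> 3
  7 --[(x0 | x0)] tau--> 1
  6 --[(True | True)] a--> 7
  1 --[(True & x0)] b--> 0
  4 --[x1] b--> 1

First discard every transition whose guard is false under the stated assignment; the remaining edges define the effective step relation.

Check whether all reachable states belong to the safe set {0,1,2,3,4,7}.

Allowed set {0,1,2,3,4,7}
R = {0,2,3}
  0: ok
  2: ok
  3: ok

Answer: INVARIANT HOLDS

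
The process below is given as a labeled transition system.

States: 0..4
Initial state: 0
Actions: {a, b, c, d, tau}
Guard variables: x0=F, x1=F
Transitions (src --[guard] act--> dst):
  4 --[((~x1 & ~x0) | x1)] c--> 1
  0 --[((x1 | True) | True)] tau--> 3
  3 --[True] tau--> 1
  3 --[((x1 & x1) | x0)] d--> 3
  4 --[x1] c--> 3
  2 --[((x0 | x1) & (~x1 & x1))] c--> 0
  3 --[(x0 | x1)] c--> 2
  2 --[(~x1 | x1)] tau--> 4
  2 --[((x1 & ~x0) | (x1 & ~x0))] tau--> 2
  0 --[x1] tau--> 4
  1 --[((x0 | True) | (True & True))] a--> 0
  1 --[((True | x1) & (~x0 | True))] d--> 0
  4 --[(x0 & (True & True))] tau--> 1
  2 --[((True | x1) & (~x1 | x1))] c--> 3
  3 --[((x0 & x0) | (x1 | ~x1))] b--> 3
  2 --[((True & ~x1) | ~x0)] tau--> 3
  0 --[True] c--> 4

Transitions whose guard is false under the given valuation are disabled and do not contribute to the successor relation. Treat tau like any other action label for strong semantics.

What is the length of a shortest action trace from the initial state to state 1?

BFS to 1:
  L0 = {0}
  L1 = {3,4}
  L2 = {1}
depth(1)=2, e.g. c·c

Answer: 2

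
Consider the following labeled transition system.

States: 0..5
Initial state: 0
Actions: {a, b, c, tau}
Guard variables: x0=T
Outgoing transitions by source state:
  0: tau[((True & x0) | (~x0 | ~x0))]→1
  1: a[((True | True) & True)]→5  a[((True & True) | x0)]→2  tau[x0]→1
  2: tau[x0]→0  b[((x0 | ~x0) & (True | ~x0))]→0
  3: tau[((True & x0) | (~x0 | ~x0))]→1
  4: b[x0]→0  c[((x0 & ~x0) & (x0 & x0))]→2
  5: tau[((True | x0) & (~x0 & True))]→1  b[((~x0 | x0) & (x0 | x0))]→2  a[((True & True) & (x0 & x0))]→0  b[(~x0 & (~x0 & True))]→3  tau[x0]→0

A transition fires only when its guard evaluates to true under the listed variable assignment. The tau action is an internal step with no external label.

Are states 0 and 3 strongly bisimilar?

Answer: BISIMILAR

Working:
Bisimulation quotient by refinement:
  round 0: {{0,1,2,3,4,5}}
  round 1: {{0,3},{1},{2},{4},{5}}
stable after 2 split(s): 5 block(s)
0∈{0,3}, 3∈{0,3}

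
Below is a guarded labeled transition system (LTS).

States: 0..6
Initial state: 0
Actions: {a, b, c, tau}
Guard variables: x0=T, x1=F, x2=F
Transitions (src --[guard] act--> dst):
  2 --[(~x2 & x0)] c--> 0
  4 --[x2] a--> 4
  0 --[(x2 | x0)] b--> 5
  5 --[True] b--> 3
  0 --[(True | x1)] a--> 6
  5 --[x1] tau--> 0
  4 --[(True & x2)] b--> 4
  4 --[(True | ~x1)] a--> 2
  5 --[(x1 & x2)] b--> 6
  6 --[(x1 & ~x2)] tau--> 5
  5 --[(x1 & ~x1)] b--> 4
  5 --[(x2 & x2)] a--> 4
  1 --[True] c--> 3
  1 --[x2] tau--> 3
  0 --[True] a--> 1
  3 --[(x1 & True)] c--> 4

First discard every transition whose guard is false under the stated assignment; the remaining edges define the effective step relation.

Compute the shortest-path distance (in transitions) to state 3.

Answer: 2

Trace:
Layered search for 3:
  depth 0: {0}
  depth 1: {1,5,6}
  depth 2: {3}
depth(3)=2, e.g. a·c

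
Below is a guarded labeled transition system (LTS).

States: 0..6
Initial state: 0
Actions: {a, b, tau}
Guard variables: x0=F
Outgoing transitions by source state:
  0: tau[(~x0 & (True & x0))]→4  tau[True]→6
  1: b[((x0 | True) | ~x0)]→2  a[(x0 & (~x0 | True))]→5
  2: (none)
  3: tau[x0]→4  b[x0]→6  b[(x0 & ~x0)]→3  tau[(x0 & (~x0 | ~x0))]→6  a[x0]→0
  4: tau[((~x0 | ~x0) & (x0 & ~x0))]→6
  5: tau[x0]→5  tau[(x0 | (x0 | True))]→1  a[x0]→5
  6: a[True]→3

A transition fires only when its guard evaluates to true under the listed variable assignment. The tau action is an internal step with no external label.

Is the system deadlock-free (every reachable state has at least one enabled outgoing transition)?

Reachable = {0,3,6}
  0: tau→6  [deg 1]
  3: ∅  [STUCK]
  6: a→3  [deg 1]
Path to 3: tau·a

Answer: DEADLOCK at state 3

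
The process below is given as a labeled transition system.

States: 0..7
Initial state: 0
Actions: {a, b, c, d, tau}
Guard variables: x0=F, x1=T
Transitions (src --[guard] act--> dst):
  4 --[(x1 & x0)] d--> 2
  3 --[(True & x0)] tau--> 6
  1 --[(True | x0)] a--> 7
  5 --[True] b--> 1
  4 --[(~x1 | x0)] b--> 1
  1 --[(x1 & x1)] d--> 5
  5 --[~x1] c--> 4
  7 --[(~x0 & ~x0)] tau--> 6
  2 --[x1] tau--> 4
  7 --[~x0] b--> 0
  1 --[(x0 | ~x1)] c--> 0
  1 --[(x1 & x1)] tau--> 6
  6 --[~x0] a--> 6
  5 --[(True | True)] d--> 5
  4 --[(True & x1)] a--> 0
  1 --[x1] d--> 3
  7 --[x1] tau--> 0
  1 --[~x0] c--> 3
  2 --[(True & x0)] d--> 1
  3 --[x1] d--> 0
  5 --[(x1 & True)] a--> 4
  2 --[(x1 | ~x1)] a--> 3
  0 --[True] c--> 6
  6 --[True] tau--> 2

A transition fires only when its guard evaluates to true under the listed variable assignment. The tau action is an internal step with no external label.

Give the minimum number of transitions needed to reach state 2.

Layered search for 2:
  depth 0: {0}
  depth 1: {6}
  depth 2: {2}
2 enters at depth 2; path c·tau

Answer: 2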